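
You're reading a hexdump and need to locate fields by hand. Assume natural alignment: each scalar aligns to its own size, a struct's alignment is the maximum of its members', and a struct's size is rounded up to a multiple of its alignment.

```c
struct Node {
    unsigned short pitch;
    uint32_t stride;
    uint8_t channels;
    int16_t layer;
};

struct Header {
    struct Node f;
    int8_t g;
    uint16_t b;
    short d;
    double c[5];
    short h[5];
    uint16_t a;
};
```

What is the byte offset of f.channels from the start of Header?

8

Node: pitch at 0 (size 2, align 2) → ends 2; pad 2 to align 4 for stride; stride at 4 (size 4, align 4) → ends 8; channels at 8 (size 1, align 1) → ends 9; pad 1 to align 2 for layer; layer at 10 (size 2, align 2) → ends 12; total 12 bytes, alignment 4
f at 0 (size 12, align 4) → ends 12
within Node: channels at 8
0 + 8 = 8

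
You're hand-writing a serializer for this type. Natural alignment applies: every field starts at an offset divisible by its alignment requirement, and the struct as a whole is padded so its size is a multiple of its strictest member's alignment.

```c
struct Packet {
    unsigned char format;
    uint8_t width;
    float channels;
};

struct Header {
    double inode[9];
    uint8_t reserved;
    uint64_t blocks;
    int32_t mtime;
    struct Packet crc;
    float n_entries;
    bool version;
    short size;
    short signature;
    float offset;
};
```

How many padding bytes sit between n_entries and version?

Packet: @0: format [1B, align 1] → 1; @1: width [1B, align 1] → 2; +2 pad (align 4); @4: channels [4B, align 4] → 8; size 8, align 4
@0: inode [72B, align 8] → 72
@72: reserved [1B, align 1] → 73
+7 pad (align 8)
@80: blocks [8B, align 8] → 88
@88: mtime [4B, align 4] → 92
@92: crc [8B, align 4] → 100
@100: n_entries [4B, align 4] → 104
@104: version [1B, align 1] → 105

0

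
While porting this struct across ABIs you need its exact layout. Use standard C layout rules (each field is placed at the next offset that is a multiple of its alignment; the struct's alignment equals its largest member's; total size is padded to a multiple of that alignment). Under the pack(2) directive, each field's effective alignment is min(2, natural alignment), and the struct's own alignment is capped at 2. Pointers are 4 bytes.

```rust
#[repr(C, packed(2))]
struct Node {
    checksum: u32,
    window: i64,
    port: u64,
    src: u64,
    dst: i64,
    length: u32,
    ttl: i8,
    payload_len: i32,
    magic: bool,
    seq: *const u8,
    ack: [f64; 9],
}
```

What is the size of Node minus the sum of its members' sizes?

2

checksum at 0 (size 4, align 2) → ends 4
window at 4 (size 8, align 2) → ends 12
port at 12 (size 8, align 2) → ends 20
src at 20 (size 8, align 2) → ends 28
dst at 28 (size 8, align 2) → ends 36
length at 36 (size 4, align 2) → ends 40
ttl at 40 (size 1, align 1) → ends 41
pad 1 to align 2 for payload_len
payload_len at 42 (size 4, align 2) → ends 46
magic at 46 (size 1, align 1) → ends 47
pad 1 to align 2 for seq
seq at 48 (size 4, align 2) → ends 52
ack at 52 (size 72, align 2) → ends 124
total 124 bytes, alignment 2
data bytes 122, size 124 → padding 2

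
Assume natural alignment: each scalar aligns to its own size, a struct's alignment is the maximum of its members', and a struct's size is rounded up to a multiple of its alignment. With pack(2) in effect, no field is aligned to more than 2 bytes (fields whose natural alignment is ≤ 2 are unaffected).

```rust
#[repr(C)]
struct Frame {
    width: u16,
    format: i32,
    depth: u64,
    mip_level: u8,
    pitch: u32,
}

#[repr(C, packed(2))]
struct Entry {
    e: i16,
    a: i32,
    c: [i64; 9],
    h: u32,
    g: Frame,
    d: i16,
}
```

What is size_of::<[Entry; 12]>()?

1296

Frame: @0: width [2B, align 2] → 2; +2 pad (align 4); @4: format [4B, align 4] → 8; @8: depth [8B, align 8] → 16; @16: mip_level [1B, align 1] → 17; +3 pad (align 4); @20: pitch [4B, align 4] → 24; size 24, align 8
@0: e [2B, align 2] → 2
@2: a [4B, align 2] → 6
@6: c [72B, align 2] → 78
@78: h [4B, align 2] → 82
@82: g [24B, align 2] → 106
@106: d [2B, align 2] → 108
size 108, align 2
array of 12: 12 × 108 = 1296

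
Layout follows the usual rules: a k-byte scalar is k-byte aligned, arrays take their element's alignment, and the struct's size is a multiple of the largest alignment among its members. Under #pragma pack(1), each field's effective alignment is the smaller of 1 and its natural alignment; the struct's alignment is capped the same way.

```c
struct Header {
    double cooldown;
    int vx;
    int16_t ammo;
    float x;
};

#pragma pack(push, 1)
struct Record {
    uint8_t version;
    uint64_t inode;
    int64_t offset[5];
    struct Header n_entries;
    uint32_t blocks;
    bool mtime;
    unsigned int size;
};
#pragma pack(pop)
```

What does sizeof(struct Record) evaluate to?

Header: 0..8  cooldown  (8B, 8-aligned); 8..12  vx  (4B, 4-aligned); 12..14  ammo  (2B, 2-aligned); 14..16  -- padding (2B); 16..20  x  (4B, 4-aligned); 20..24  -- tail padding (4B); sizeof = 24, alignof = 8
0..1  version  (1B, 1-aligned)
1..9  inode  (8B, 1-aligned)
9..49  offset  (40B, 1-aligned)
49..73  n_entries  (24B, 1-aligned)
73..77  blocks  (4B, 1-aligned)
77..78  mtime  (1B, 1-aligned)
78..82  size  (4B, 1-aligned)
sizeof = 82, alignof = 1

82 bytes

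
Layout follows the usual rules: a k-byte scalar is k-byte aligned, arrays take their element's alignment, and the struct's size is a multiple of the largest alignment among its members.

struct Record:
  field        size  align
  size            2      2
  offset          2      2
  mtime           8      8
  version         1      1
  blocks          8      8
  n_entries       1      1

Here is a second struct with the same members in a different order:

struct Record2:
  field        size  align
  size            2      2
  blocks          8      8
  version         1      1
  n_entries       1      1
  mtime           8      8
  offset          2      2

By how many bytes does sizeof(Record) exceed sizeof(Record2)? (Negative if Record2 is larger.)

0..2  size  (2B, 2-aligned)
2..4  offset  (2B, 2-aligned)
4..8  -- padding (4B)
8..16  mtime  (8B, 8-aligned)
16..17  version  (1B, 1-aligned)
17..24  -- padding (7B)
24..32  blocks  (8B, 8-aligned)
32..33  n_entries  (1B, 1-aligned)
33..40  -- tail padding (7B)
sizeof = 40, alignof = 8
— Record2 —
0..2  size  (2B, 2-aligned)
2..8  -- padding (6B)
8..16  blocks  (8B, 8-aligned)
16..17  version  (1B, 1-aligned)
17..18  n_entries  (1B, 1-aligned)
18..24  -- padding (6B)
24..32  mtime  (8B, 8-aligned)
32..34  offset  (2B, 2-aligned)
34..40  -- tail padding (6B)
sizeof = 40, alignof = 8
40 − 40 = 0

0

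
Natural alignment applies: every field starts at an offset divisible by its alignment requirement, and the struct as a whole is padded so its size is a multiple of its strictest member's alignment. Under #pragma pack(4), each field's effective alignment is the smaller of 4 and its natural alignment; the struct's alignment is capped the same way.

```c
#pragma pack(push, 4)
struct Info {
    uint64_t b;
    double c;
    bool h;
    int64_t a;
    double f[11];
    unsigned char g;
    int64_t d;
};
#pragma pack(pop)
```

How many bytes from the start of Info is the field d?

b at 0 (size 8, align 4) → ends 8
c at 8 (size 8, align 4) → ends 16
h at 16 (size 1, align 1) → ends 17
pad 3 to align 4 for a
a at 20 (size 8, align 4) → ends 28
f at 28 (size 88, align 4) → ends 116
g at 116 (size 1, align 1) → ends 117
pad 3 to align 4 for d
d at 120 (size 8, align 4) → ends 128

120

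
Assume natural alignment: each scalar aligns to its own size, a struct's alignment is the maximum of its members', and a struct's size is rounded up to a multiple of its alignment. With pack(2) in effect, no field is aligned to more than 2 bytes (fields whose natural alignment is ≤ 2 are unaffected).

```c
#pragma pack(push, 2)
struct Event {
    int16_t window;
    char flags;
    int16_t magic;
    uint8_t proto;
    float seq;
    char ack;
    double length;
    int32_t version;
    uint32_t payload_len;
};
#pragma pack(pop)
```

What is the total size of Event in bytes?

30

window at 0 (size 2, align 2) → ends 2
flags at 2 (size 1, align 1) → ends 3
pad 1 to align 2 for magic
magic at 4 (size 2, align 2) → ends 6
proto at 6 (size 1, align 1) → ends 7
pad 1 to align 2 for seq
seq at 8 (size 4, align 2) → ends 12
ack at 12 (size 1, align 1) → ends 13
pad 1 to align 2 for length
length at 14 (size 8, align 2) → ends 22
version at 22 (size 4, align 2) → ends 26
payload_len at 26 (size 4, align 2) → ends 30
total 30 bytes, alignment 2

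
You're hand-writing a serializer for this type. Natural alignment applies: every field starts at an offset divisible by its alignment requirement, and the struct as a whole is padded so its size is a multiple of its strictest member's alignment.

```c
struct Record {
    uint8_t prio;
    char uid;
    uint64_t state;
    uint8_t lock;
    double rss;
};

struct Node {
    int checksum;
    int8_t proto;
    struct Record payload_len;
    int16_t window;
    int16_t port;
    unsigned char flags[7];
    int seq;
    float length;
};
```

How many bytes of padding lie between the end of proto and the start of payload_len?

3

Record: prio at 0 (size 1, align 1) → ends 1; uid at 1 (size 1, align 1) → ends 2; pad 6 to align 8 for state; state at 8 (size 8, align 8) → ends 16; lock at 16 (size 1, align 1) → ends 17; pad 7 to align 8 for rss; rss at 24 (size 8, align 8) → ends 32; total 32 bytes, alignment 8
checksum at 0 (size 4, align 4) → ends 4
proto at 4 (size 1, align 1) → ends 5
pad 3 to align 8 for payload_len
payload_len at 8 (size 32, align 8) → ends 40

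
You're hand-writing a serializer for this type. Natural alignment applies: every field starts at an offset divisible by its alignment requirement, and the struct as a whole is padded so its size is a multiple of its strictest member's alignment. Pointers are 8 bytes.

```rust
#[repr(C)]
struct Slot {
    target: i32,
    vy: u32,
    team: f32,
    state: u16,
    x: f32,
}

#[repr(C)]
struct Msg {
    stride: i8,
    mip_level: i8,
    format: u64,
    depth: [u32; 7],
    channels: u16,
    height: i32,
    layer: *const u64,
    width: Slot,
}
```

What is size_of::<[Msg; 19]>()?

Slot: 0..4  target  (4B, 4-aligned); 4..8  vy  (4B, 4-aligned); 8..12  team  (4B, 4-aligned); 12..14  state  (2B, 2-aligned); 14..16  -- padding (2B); 16..20  x  (4B, 4-aligned); sizeof = 20, alignof = 4
0..1  stride  (1B, 1-aligned)
1..2  mip_level  (1B, 1-aligned)
2..8  -- padding (6B)
8..16  format  (8B, 8-aligned)
16..44  depth  (28B, 4-aligned)
44..46  channels  (2B, 2-aligned)
46..48  -- padding (2B)
48..52  height  (4B, 4-aligned)
52..56  -- padding (4B)
56..64  layer  (8B, 8-aligned)
64..84  width  (20B, 4-aligned)
84..88  -- tail padding (4B)
sizeof = 88, alignof = 8
array of 19: 19 × 88 = 1672

1672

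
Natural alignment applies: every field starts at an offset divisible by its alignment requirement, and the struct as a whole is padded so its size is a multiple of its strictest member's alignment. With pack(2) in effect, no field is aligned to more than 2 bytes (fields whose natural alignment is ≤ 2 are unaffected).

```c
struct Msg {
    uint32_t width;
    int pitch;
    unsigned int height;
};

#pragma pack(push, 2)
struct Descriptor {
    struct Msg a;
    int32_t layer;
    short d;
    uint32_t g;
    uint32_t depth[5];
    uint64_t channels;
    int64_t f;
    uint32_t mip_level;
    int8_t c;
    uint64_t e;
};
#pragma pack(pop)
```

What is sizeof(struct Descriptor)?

72 bytes

Msg: @0: width [4B, align 4] → 4; @4: pitch [4B, align 4] → 8; @8: height [4B, align 4] → 12; size 12, align 4
@0: a [12B, align 2] → 12
@12: layer [4B, align 2] → 16
@16: d [2B, align 2] → 18
@18: g [4B, align 2] → 22
@22: depth [20B, align 2] → 42
@42: channels [8B, align 2] → 50
@50: f [8B, align 2] → 58
@58: mip_level [4B, align 2] → 62
@62: c [1B, align 1] → 63
+1 pad (align 2)
@64: e [8B, align 2] → 72
size 72, align 2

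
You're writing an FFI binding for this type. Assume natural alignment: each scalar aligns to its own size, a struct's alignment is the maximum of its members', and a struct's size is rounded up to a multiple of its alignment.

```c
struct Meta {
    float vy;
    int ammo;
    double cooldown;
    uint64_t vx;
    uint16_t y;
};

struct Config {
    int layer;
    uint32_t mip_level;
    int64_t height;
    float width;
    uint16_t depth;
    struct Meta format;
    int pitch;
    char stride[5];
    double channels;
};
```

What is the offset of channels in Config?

Meta: vy at 0 (size 4, align 4) → ends 4; ammo at 4 (size 4, align 4) → ends 8; cooldown at 8 (size 8, align 8) → ends 16; vx at 16 (size 8, align 8) → ends 24; y at 24 (size 2, align 2) → ends 26; tail pad 6 to reach multiple of 8; total 32 bytes, alignment 8
layer at 0 (size 4, align 4) → ends 4
mip_level at 4 (size 4, align 4) → ends 8
height at 8 (size 8, align 8) → ends 16
width at 16 (size 4, align 4) → ends 20
depth at 20 (size 2, align 2) → ends 22
pad 2 to align 8 for format
format at 24 (size 32, align 8) → ends 56
pitch at 56 (size 4, align 4) → ends 60
stride at 60 (size 5, align 1) → ends 65
pad 7 to align 8 for channels
channels at 72 (size 8, align 8) → ends 80

72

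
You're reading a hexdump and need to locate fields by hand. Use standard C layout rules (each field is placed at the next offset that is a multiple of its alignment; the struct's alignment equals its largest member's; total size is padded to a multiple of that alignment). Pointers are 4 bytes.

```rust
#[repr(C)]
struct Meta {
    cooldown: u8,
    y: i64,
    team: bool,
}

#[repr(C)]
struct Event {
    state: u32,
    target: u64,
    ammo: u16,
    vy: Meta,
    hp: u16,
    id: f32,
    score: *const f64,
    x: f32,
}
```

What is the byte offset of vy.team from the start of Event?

40

Meta: @0: cooldown [1B, align 1] → 1; +7 pad (align 8); @8: y [8B, align 8] → 16; @16: team [1B, align 1] → 17; +7 tail pad (align 8); size 24, align 8
@0: state [4B, align 4] → 4
+4 pad (align 8)
@8: target [8B, align 8] → 16
@16: ammo [2B, align 2] → 18
+6 pad (align 8)
@24: vy [24B, align 8] → 48
within Meta: team at 16
24 + 16 = 40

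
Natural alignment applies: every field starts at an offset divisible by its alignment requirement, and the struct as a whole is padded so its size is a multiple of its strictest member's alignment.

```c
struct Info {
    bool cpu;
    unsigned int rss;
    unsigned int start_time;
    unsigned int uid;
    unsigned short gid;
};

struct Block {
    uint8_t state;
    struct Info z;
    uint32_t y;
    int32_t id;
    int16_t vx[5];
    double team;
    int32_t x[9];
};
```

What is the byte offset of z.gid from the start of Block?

Info: @0: cpu [1B, align 1] → 1; +3 pad (align 4); @4: rss [4B, align 4] → 8; @8: start_time [4B, align 4] → 12; @12: uid [4B, align 4] → 16; @16: gid [2B, align 2] → 18; +2 tail pad (align 4); size 20, align 4
@0: state [1B, align 1] → 1
+3 pad (align 4)
@4: z [20B, align 4] → 24
within Info: gid at 16
4 + 16 = 20

20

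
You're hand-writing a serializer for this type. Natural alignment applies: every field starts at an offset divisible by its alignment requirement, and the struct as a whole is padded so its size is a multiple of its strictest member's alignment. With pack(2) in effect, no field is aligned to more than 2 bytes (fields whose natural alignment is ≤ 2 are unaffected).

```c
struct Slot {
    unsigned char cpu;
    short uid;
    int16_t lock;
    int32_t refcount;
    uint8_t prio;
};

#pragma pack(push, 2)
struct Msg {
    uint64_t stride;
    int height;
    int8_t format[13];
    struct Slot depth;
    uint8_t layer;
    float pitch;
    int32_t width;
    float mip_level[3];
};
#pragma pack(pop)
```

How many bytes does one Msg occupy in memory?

64

Slot: cpu at 0 (size 1, align 1) → ends 1; pad 1 to align 2 for uid; uid at 2 (size 2, align 2) → ends 4; lock at 4 (size 2, align 2) → ends 6; pad 2 to align 4 for refcount; refcount at 8 (size 4, align 4) → ends 12; prio at 12 (size 1, align 1) → ends 13; tail pad 3 to reach multiple of 4; total 16 bytes, alignment 4
stride at 0 (size 8, align 2) → ends 8
height at 8 (size 4, align 2) → ends 12
format at 12 (size 13, align 1) → ends 25
pad 1 to align 2 for depth
depth at 26 (size 16, align 2) → ends 42
layer at 42 (size 1, align 1) → ends 43
pad 1 to align 2 for pitch
pitch at 44 (size 4, align 2) → ends 48
width at 48 (size 4, align 2) → ends 52
mip_level at 52 (size 12, align 2) → ends 64
total 64 bytes, alignment 2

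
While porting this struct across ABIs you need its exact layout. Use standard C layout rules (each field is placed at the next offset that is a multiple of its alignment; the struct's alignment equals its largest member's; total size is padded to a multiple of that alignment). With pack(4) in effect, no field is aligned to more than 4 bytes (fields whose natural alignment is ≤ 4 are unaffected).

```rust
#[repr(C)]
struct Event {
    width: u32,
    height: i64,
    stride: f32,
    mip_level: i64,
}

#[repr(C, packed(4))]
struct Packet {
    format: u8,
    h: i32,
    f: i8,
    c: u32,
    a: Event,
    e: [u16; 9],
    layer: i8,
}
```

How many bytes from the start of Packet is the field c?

Event: width at 0 (size 4, align 4) → ends 4; pad 4 to align 8 for height; height at 8 (size 8, align 8) → ends 16; stride at 16 (size 4, align 4) → ends 20; pad 4 to align 8 for mip_level; mip_level at 24 (size 8, align 8) → ends 32; total 32 bytes, alignment 8
format at 0 (size 1, align 1) → ends 1
pad 3 to align 4 for h
h at 4 (size 4, align 4) → ends 8
f at 8 (size 1, align 1) → ends 9
pad 3 to align 4 for c
c at 12 (size 4, align 4) → ends 16

12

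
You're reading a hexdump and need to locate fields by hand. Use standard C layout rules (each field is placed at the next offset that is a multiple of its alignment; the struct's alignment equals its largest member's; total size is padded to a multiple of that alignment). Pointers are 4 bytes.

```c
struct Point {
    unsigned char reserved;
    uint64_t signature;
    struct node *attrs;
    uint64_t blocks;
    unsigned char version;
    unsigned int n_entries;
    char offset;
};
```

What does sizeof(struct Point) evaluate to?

@0: reserved [1B, align 1] → 1
+7 pad (align 8)
@8: signature [8B, align 8] → 16
@16: attrs [4B, align 4] → 20
+4 pad (align 8)
@24: blocks [8B, align 8] → 32
@32: version [1B, align 1] → 33
+3 pad (align 4)
@36: n_entries [4B, align 4] → 40
@40: offset [1B, align 1] → 41
+7 tail pad (align 8)
size 48, align 8

48 bytes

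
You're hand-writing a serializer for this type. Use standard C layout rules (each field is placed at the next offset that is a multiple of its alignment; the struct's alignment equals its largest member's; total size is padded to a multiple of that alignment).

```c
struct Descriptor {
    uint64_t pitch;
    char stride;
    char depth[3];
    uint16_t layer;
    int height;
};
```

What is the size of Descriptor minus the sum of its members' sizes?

@0: pitch [8B, align 8] → 8
@8: stride [1B, align 1] → 9
@9: depth [3B, align 1] → 12
@12: layer [2B, align 2] → 14
+2 pad (align 4)
@16: height [4B, align 4] → 20
+4 tail pad (align 8)
size 24, align 8
data bytes 18, size 24 → padding 6

6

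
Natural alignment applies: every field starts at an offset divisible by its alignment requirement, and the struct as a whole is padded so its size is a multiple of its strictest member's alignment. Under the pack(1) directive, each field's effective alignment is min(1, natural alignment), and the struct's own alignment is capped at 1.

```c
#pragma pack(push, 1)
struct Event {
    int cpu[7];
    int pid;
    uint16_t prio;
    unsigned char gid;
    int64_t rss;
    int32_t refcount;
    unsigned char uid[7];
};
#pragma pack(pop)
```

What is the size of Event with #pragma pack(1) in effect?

cpu at 0 (size 28, align 1) → ends 28
pid at 28 (size 4, align 1) → ends 32
prio at 32 (size 2, align 1) → ends 34
gid at 34 (size 1, align 1) → ends 35
rss at 35 (size 8, align 1) → ends 43
refcount at 43 (size 4, align 1) → ends 47
uid at 47 (size 7, align 1) → ends 54
total 54 bytes, alignment 1

54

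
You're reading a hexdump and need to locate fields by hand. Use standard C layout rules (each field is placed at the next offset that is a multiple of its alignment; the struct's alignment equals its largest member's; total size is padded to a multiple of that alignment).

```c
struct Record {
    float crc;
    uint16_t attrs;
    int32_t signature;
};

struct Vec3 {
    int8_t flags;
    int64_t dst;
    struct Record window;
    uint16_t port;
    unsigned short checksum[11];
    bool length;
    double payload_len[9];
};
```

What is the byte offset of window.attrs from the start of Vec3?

20

Record: @0: crc [4B, align 4] → 4; @4: attrs [2B, align 2] → 6; +2 pad (align 4); @8: signature [4B, align 4] → 12; size 12, align 4
@0: flags [1B, align 1] → 1
+7 pad (align 8)
@8: dst [8B, align 8] → 16
@16: window [12B, align 4] → 28
within Record: attrs at 4
16 + 4 = 20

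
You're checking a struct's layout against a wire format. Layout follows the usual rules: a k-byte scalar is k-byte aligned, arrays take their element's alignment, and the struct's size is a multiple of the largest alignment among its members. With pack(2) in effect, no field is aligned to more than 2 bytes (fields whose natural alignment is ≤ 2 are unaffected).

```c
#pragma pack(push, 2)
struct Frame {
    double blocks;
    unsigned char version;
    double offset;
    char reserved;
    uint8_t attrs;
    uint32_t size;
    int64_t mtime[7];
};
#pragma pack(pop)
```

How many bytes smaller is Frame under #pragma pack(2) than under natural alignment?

natural layout:
  0..8  blocks  (8B, 8-aligned)
  8..9  version  (1B, 1-aligned)
  9..16  -- padding (7B)
  16..24  offset  (8B, 8-aligned)
  24..25  reserved  (1B, 1-aligned)
  25..26  attrs  (1B, 1-aligned)
  26..28  -- padding (2B)
  28..32  size  (4B, 4-aligned)
  32..88  mtime  (56B, 8-aligned)
  sizeof = 88, alignof = 8
packed(2) layout:
  0..8  blocks  (8B, 2-aligned)
  8..9  version  (1B, 1-aligned)
  9..10  -- padding (1B)
  10..18  offset  (8B, 2-aligned)
  18..19  reserved  (1B, 1-aligned)
  19..20  attrs  (1B, 1-aligned)
  20..24  size  (4B, 2-aligned)
  24..80  mtime  (56B, 2-aligned)
  sizeof = 80, alignof = 2
88 − 80 = 8

8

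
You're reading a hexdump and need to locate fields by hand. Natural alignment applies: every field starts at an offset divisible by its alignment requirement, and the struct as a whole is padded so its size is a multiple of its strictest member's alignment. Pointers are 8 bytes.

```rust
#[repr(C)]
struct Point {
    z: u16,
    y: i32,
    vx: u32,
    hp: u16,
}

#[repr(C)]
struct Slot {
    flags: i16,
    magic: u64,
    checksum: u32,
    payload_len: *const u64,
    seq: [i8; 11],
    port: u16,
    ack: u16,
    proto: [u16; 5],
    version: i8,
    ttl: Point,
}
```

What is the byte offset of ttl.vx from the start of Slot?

68

Point: z at 0 (size 2, align 2) → ends 2; pad 2 to align 4 for y; y at 4 (size 4, align 4) → ends 8; vx at 8 (size 4, align 4) → ends 12; hp at 12 (size 2, align 2) → ends 14; tail pad 2 to reach multiple of 4; total 16 bytes, alignment 4
flags at 0 (size 2, align 2) → ends 2
pad 6 to align 8 for magic
magic at 8 (size 8, align 8) → ends 16
checksum at 16 (size 4, align 4) → ends 20
pad 4 to align 8 for payload_len
payload_len at 24 (size 8, align 8) → ends 32
seq at 32 (size 11, align 1) → ends 43
pad 1 to align 2 for port
port at 44 (size 2, align 2) → ends 46
ack at 46 (size 2, align 2) → ends 48
proto at 48 (size 10, align 2) → ends 58
version at 58 (size 1, align 1) → ends 59
pad 1 to align 4 for ttl
ttl at 60 (size 16, align 4) → ends 76
within Point: vx at 8
60 + 8 = 68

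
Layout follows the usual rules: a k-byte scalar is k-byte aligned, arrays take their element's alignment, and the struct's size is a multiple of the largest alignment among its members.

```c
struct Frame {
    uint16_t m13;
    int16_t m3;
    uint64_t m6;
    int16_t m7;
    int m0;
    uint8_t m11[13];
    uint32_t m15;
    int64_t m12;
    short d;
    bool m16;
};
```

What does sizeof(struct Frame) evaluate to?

64

@0: m13 [2B, align 2] → 2
@2: m3 [2B, align 2] → 4
+4 pad (align 8)
@8: m6 [8B, align 8] → 16
@16: m7 [2B, align 2] → 18
+2 pad (align 4)
@20: m0 [4B, align 4] → 24
@24: m11 [13B, align 1] → 37
+3 pad (align 4)
@40: m15 [4B, align 4] → 44
+4 pad (align 8)
@48: m12 [8B, align 8] → 56
@56: d [2B, align 2] → 58
@58: m16 [1B, align 1] → 59
+5 tail pad (align 8)
size 64, align 8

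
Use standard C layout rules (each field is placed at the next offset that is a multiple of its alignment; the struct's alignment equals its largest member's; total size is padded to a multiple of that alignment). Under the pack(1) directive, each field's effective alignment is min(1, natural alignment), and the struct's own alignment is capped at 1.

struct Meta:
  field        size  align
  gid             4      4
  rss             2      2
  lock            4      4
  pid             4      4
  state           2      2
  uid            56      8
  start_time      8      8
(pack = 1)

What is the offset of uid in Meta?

gid at 0 (size 4, align 1) → ends 4
rss at 4 (size 2, align 1) → ends 6
lock at 6 (size 4, align 1) → ends 10
pid at 10 (size 4, align 1) → ends 14
state at 14 (size 2, align 1) → ends 16
uid at 16 (size 56, align 1) → ends 72

16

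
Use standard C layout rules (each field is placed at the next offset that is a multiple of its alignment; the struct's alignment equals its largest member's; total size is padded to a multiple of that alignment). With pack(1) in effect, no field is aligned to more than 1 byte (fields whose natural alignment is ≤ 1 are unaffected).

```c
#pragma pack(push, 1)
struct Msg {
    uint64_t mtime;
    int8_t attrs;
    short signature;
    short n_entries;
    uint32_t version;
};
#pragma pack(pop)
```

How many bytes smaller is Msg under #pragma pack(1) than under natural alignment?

natural layout:
  0..8  mtime  (8B, 8-aligned)
  8..9  attrs  (1B, 1-aligned)
  9..10  -- padding (1B)
  10..12  signature  (2B, 2-aligned)
  12..14  n_entries  (2B, 2-aligned)
  14..16  -- padding (2B)
  16..20  version  (4B, 4-aligned)
  20..24  -- tail padding (4B)
  sizeof = 24, alignof = 8
packed(1) layout:
  0..8  mtime  (8B, 1-aligned)
  8..9  attrs  (1B, 1-aligned)
  9..11  signature  (2B, 1-aligned)
  11..13  n_entries  (2B, 1-aligned)
  13..17  version  (4B, 1-aligned)
  sizeof = 17, alignof = 1
24 − 17 = 7

7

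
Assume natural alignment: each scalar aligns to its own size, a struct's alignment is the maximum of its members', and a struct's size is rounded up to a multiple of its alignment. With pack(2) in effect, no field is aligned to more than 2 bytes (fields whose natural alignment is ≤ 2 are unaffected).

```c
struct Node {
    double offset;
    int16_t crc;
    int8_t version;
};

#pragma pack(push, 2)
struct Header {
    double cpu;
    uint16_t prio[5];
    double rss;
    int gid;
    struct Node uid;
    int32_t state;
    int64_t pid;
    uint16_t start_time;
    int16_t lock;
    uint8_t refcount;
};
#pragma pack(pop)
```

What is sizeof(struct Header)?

Node: 0..8  offset  (8B, 8-aligned); 8..10  crc  (2B, 2-aligned); 10..11  version  (1B, 1-aligned); 11..16  -- tail padding (5B); sizeof = 16, alignof = 8
0..8  cpu  (8B, 2-aligned)
8..18  prio  (10B, 2-aligned)
18..26  rss  (8B, 2-aligned)
26..30  gid  (4B, 2-aligned)
30..46  uid  (16B, 2-aligned)
46..50  state  (4B, 2-aligned)
50..58  pid  (8B, 2-aligned)
58..60  start_time  (2B, 2-aligned)
60..62  lock  (2B, 2-aligned)
62..63  refcount  (1B, 1-aligned)
63..64  -- tail padding (1B)
sizeof = 64, alignof = 2

64 bytes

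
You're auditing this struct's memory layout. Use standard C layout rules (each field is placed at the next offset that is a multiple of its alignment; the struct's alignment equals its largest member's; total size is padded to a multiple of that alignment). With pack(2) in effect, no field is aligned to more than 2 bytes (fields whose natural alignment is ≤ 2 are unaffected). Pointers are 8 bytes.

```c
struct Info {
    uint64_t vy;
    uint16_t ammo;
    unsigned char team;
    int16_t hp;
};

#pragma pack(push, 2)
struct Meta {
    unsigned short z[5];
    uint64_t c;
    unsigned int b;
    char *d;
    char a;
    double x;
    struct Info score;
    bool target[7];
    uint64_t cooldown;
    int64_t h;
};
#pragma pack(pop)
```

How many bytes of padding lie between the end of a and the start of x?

1

Info: vy at 0 (size 8, align 8) → ends 8; ammo at 8 (size 2, align 2) → ends 10; team at 10 (size 1, align 1) → ends 11; pad 1 to align 2 for hp; hp at 12 (size 2, align 2) → ends 14; tail pad 2 to reach multiple of 8; total 16 bytes, alignment 8
z at 0 (size 10, align 2) → ends 10
c at 10 (size 8, align 2) → ends 18
b at 18 (size 4, align 2) → ends 22
d at 22 (size 8, align 2) → ends 30
a at 30 (size 1, align 1) → ends 31
pad 1 to align 2 for x
x at 32 (size 8, align 2) → ends 40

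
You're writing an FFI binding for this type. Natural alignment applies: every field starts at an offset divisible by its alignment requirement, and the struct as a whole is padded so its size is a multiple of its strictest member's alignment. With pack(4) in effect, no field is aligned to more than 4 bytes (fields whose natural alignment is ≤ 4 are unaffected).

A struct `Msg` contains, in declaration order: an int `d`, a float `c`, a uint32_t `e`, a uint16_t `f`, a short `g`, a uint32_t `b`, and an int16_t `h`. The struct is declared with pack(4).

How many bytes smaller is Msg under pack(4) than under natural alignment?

natural layout:
  d at 0 (size 4, align 4) → ends 4
  c at 4 (size 4, align 4) → ends 8
  e at 8 (size 4, align 4) → ends 12
  f at 12 (size 2, align 2) → ends 14
  g at 14 (size 2, align 2) → ends 16
  b at 16 (size 4, align 4) → ends 20
  h at 20 (size 2, align 2) → ends 22
  tail pad 2 to reach multiple of 4
  total 24 bytes, alignment 4
packed(4) layout:
  d at 0 (size 4, align 4) → ends 4
  c at 4 (size 4, align 4) → ends 8
  e at 8 (size 4, align 4) → ends 12
  f at 12 (size 2, align 2) → ends 14
  g at 14 (size 2, align 2) → ends 16
  b at 16 (size 4, align 4) → ends 20
  h at 20 (size 2, align 2) → ends 22
  tail pad 2 to reach multiple of 4
  total 24 bytes, alignment 4
24 − 24 = 0

0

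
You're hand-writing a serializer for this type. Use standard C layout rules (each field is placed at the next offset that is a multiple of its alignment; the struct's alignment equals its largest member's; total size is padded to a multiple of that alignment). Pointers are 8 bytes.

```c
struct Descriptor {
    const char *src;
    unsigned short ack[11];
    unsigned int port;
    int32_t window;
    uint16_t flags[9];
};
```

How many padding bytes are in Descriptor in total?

8

src at 0 (size 8, align 8) → ends 8
ack at 8 (size 22, align 2) → ends 30
pad 2 to align 4 for port
port at 32 (size 4, align 4) → ends 36
window at 36 (size 4, align 4) → ends 40
flags at 40 (size 18, align 2) → ends 58
tail pad 6 to reach multiple of 8
total 64 bytes, alignment 8
data bytes 56, size 64 → padding 8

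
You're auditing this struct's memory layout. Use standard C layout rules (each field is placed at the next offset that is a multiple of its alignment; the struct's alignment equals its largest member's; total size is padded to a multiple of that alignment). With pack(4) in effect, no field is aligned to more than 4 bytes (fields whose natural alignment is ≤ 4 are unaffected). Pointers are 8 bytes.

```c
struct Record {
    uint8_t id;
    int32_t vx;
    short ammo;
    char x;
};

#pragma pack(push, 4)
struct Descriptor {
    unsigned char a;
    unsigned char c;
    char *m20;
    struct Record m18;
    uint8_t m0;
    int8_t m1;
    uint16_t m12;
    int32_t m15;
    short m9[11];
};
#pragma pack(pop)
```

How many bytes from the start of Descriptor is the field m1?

25

Record: id at 0 (size 1, align 1) → ends 1; pad 3 to align 4 for vx; vx at 4 (size 4, align 4) → ends 8; ammo at 8 (size 2, align 2) → ends 10; x at 10 (size 1, align 1) → ends 11; tail pad 1 to reach multiple of 4; total 12 bytes, alignment 4
a at 0 (size 1, align 1) → ends 1
c at 1 (size 1, align 1) → ends 2
pad 2 to align 4 for m20
m20 at 4 (size 8, align 4) → ends 12
m18 at 12 (size 12, align 4) → ends 24
m0 at 24 (size 1, align 1) → ends 25
m1 at 25 (size 1, align 1) → ends 26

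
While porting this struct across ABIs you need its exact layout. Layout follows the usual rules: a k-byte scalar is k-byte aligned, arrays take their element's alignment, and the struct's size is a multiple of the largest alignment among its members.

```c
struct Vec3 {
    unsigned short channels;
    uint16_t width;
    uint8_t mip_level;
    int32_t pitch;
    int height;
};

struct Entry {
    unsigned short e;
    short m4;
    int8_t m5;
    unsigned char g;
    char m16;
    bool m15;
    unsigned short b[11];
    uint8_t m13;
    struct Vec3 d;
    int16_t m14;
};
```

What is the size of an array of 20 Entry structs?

1040

Vec3: 0..2  channels  (2B, 2-aligned); 2..4  width  (2B, 2-aligned); 4..5  mip_level  (1B, 1-aligned); 5..8  -- padding (3B); 8..12  pitch  (4B, 4-aligned); 12..16  height  (4B, 4-aligned); sizeof = 16, alignof = 4
0..2  e  (2B, 2-aligned)
2..4  m4  (2B, 2-aligned)
4..5  m5  (1B, 1-aligned)
5..6  g  (1B, 1-aligned)
6..7  m16  (1B, 1-aligned)
7..8  m15  (1B, 1-aligned)
8..30  b  (22B, 2-aligned)
30..31  m13  (1B, 1-aligned)
31..32  -- padding (1B)
32..48  d  (16B, 4-aligned)
48..50  m14  (2B, 2-aligned)
50..52  -- tail padding (2B)
sizeof = 52, alignof = 4
array of 20: 20 × 52 = 1040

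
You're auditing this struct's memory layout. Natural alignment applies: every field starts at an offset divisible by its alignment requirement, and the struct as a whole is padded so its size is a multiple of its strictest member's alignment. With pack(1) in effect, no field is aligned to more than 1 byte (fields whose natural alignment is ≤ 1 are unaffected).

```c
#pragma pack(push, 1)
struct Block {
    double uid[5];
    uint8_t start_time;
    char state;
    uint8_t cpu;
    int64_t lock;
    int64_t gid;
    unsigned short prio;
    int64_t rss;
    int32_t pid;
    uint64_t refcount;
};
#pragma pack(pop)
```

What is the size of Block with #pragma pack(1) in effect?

81

@0: uid [40B, align 1] → 40
@40: start_time [1B, align 1] → 41
@41: state [1B, align 1] → 42
@42: cpu [1B, align 1] → 43
@43: lock [8B, align 1] → 51
@51: gid [8B, align 1] → 59
@59: prio [2B, align 1] → 61
@61: rss [8B, align 1] → 69
@69: pid [4B, align 1] → 73
@73: refcount [8B, align 1] → 81
size 81, align 1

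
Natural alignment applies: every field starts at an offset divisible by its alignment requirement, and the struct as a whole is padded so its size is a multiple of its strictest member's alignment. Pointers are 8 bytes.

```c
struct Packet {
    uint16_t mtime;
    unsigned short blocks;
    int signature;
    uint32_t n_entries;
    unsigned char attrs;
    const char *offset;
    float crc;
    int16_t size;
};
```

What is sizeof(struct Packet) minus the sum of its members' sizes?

mtime at 0 (size 2, align 2) → ends 2
blocks at 2 (size 2, align 2) → ends 4
signature at 4 (size 4, align 4) → ends 8
n_entries at 8 (size 4, align 4) → ends 12
attrs at 12 (size 1, align 1) → ends 13
pad 3 to align 8 for offset
offset at 16 (size 8, align 8) → ends 24
crc at 24 (size 4, align 4) → ends 28
size at 28 (size 2, align 2) → ends 30
tail pad 2 to reach multiple of 8
total 32 bytes, alignment 8
data bytes 27, size 32 → padding 5

5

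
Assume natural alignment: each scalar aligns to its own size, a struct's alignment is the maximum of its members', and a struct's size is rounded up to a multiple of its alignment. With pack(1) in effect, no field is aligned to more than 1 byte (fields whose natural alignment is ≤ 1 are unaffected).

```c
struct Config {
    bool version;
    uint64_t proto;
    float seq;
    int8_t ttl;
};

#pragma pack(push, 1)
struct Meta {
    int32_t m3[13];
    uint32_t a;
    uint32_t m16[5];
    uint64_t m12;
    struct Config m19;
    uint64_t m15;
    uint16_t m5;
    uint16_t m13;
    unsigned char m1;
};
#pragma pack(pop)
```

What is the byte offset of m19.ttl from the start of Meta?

104

Config: @0: version [1B, align 1] → 1; +7 pad (align 8); @8: proto [8B, align 8] → 16; @16: seq [4B, align 4] → 20; @20: ttl [1B, align 1] → 21; +3 tail pad (align 8); size 24, align 8
@0: m3 [52B, align 1] → 52
@52: a [4B, align 1] → 56
@56: m16 [20B, align 1] → 76
@76: m12 [8B, align 1] → 84
@84: m19 [24B, align 1] → 108
within Config: ttl at 20
84 + 20 = 104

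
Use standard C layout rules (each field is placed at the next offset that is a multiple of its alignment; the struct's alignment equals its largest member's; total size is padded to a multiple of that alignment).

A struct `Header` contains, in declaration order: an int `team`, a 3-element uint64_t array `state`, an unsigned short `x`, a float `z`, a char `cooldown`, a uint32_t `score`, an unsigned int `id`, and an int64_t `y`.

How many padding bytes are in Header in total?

team at 0 (size 4, align 4) → ends 4
pad 4 to align 8 for state
state at 8 (size 24, align 8) → ends 32
x at 32 (size 2, align 2) → ends 34
pad 2 to align 4 for z
z at 36 (size 4, align 4) → ends 40
cooldown at 40 (size 1, align 1) → ends 41
pad 3 to align 4 for score
score at 44 (size 4, align 4) → ends 48
id at 48 (size 4, align 4) → ends 52
pad 4 to align 8 for y
y at 56 (size 8, align 8) → ends 64
total 64 bytes, alignment 8
data bytes 51, size 64 → padding 13

13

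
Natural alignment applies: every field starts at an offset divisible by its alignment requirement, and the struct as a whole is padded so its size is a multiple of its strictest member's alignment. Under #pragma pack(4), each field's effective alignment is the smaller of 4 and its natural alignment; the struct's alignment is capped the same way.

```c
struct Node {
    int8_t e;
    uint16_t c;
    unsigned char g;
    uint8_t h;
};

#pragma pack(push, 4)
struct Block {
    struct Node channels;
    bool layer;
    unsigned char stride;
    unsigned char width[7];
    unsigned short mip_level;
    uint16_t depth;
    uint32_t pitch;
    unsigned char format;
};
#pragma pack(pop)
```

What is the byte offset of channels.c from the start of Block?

2

Node: @0: e [1B, align 1] → 1; +1 pad (align 2); @2: c [2B, align 2] → 4; @4: g [1B, align 1] → 5; @5: h [1B, align 1] → 6; size 6, align 2
@0: channels [6B, align 2] → 6
within Node: c at 2
0 + 2 = 2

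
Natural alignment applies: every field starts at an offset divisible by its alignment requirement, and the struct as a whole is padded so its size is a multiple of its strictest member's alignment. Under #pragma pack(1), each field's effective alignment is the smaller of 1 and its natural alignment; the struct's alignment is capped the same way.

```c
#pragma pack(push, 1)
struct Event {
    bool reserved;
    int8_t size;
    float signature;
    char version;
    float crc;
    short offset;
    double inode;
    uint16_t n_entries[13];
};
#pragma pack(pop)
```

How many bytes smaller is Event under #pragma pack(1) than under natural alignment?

17

natural layout:
  @0: reserved [1B, align 1] → 1
  @1: size [1B, align 1] → 2
  +2 pad (align 4)
  @4: signature [4B, align 4] → 8
  @8: version [1B, align 1] → 9
  +3 pad (align 4)
  @12: crc [4B, align 4] → 16
  @16: offset [2B, align 2] → 18
  +6 pad (align 8)
  @24: inode [8B, align 8] → 32
  @32: n_entries [26B, align 2] → 58
  +6 tail pad (align 8)
  size 64, align 8
packed(1) layout:
  @0: reserved [1B, align 1] → 1
  @1: size [1B, align 1] → 2
  @2: signature [4B, align 1] → 6
  @6: version [1B, align 1] → 7
  @7: crc [4B, align 1] → 11
  @11: offset [2B, align 1] → 13
  @13: inode [8B, align 1] → 21
  @21: n_entries [26B, align 1] → 47
  size 47, align 1
64 − 47 = 17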